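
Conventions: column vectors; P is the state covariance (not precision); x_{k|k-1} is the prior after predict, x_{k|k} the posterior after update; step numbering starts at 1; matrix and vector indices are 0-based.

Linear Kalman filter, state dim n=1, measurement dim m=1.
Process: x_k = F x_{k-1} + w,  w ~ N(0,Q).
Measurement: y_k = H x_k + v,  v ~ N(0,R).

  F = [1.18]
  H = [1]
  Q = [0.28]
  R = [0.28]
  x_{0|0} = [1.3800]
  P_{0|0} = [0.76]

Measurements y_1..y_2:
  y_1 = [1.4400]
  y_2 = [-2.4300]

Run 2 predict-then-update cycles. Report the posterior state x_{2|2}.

step 1: x^-=[1.6284]  P^-=[1.3382]  S=[1.6182]  K=[0.8270]  nu=[-0.1884]  x^+=[1.4726]  P^+=[0.2316]
step 2: x^-=[1.7377]  P^-=[0.6024]  S=[0.8824]  K=[0.6827]  nu=[-4.1677]  x^+=[-1.1076]  P^+=[0.1912]

x_post = [-1.1076]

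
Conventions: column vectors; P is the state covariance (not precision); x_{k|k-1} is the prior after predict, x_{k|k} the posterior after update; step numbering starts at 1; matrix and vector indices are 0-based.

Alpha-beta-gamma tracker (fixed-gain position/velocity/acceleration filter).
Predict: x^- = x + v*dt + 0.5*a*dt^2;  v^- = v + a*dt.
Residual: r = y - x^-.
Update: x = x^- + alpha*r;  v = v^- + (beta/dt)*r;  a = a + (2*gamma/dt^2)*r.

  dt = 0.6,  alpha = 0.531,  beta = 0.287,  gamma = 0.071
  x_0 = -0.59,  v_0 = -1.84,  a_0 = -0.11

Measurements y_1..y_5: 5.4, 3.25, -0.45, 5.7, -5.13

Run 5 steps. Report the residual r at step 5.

resid = -11.7110

step 1: x_pred=-1.7138  r=7.1138  x^+=2.0636  v^+=1.4968  a^+=2.6960
step 2: x_pred=3.4470  r=-0.1970  x^+=3.3424  v^+=3.0202  a^+=2.6183
step 3: x_pred=5.6258  r=-6.0758  x^+=2.3995  v^+=1.6849  a^+=0.2218
step 4: x_pred=3.4504  r=2.2496  x^+=4.6449  v^+=2.8940  a^+=1.1091
step 5: x_pred=6.5810  r=-11.7110  x^+=0.3624  v^+=-2.0423  a^+=-3.5102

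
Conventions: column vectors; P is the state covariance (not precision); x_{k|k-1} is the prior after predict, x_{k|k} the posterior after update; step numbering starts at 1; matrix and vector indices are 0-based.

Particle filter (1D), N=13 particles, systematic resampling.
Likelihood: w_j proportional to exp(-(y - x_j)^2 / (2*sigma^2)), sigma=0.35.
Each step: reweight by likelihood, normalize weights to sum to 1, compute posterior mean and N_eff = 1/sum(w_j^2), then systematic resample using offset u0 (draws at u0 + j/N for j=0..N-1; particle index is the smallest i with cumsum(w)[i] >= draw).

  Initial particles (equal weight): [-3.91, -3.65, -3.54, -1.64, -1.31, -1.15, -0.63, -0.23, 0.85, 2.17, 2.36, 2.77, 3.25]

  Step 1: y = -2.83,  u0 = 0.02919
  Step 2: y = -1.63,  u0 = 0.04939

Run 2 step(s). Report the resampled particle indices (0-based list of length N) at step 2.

step 1: w=[0.0420, 0.3154, 0.6270, 0.0152, 0.0004, 0.0000, 0.0000, 0.0000, 0.0000, 0.0000, 0.0000, 0.0000, 0.0000]  mean=-3.5604  Neff=2.0219  idx=[0, 1, 1, 1, 1, 2, 2, 2, 2, 2, 2, 2, 2]
step 2: w=[0.0002, 0.0197, 0.0197, 0.0197, 0.0197, 0.1151, 0.1151, 0.1151, 0.1151, 0.1151, 0.1151, 0.1151, 0.1151]  mean=-3.5488  Neff=9.2964  idx=[3, 5, 6, 6, 7, 8, 8, 9, 10, 10, 11, 12, 12]

resampled_idx = [3, 5, 6, 6, 7, 8, 8, 9, 10, 10, 11, 12, 12]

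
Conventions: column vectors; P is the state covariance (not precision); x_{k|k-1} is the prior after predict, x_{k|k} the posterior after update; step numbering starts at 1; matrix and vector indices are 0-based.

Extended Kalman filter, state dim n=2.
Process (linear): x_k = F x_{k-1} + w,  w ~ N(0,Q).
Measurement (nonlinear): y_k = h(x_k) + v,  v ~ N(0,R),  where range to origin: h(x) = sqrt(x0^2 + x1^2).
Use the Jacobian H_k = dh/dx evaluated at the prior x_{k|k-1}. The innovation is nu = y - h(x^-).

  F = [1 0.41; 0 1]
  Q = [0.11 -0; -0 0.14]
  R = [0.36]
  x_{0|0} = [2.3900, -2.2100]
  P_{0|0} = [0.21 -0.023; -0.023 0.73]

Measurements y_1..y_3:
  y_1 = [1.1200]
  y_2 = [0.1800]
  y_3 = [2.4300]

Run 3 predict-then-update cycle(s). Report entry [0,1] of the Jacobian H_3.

step 1: x^-=[1.4839, -2.2100]  P^-=[0.4239 0.2763; 0.2763 0.8700]  H_jac=[0.5574 -0.8302]  S=[0.8356]  K=[0.0082; -0.6801]  nu=[-1.5420]  x^+=[1.4712, -1.1614]  P^+=[0.4238 0.2810; 0.2810 0.4836]
step 2: x^-=[0.9950, -1.1614]  P^-=[0.8455 0.4792; 0.4792 0.6236]  H_jac=[0.6506 -0.7594]  S=[0.6039]  K=[0.3082; -0.2678]  nu=[-1.3493]  x^+=[0.5791, -0.8001]  P^+=[0.7881 0.5291; 0.5291 0.5802]
step 3: x^-=[0.2511, -0.8001]  P^-=[1.4295 0.7670; 0.7670 0.7202]  H_jac=[0.2994 -0.9541]  S=[0.7056]  K=[-0.4305; -0.6485]  nu=[1.5915]  x^+=[-0.4341, -1.8320]  P^+=[1.2987 0.5700; 0.5700 0.4235]

H_jac[0,1] = -0.9541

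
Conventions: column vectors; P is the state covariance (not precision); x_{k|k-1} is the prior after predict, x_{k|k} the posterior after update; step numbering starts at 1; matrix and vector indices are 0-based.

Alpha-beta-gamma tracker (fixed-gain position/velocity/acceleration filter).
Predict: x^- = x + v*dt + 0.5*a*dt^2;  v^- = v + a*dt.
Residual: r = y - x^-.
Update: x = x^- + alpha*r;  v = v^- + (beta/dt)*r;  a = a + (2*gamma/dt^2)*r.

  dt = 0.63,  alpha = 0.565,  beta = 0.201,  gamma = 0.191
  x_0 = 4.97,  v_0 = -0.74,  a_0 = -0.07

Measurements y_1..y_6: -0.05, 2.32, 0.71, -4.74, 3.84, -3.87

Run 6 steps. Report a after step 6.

step 1: x_pred=4.4899  r=-4.5399  x^+=1.9249  v^+=-2.2325  a^+=-4.4395
step 2: x_pred=-0.3627  r=2.6827  x^+=1.1530  v^+=-4.1735  a^+=-1.8575
step 3: x_pred=-1.8449  r=2.5549  x^+=-0.4014  v^+=-4.5286  a^+=0.6015
step 4: x_pred=-3.1351  r=-1.6049  x^+=-4.0419  v^+=-4.6618  a^+=-0.9432
step 5: x_pred=-7.1659  r=11.0059  x^+=-0.9476  v^+=-1.7446  a^+=9.6495
step 6: x_pred=-0.1317  r=-3.7383  x^+=-2.2438  v^+=3.1419  a^+=6.0516

a_post = 6.0516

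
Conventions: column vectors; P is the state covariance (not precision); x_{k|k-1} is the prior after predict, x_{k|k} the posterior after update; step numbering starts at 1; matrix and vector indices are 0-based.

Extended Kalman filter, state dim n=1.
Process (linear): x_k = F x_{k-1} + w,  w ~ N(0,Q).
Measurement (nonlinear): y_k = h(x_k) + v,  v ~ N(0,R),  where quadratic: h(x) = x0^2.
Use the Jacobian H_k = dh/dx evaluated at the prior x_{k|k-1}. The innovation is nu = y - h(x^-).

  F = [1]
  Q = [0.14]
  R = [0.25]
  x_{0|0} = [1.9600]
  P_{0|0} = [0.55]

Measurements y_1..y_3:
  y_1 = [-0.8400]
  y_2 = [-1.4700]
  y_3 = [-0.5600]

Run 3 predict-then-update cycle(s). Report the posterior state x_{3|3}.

step 1: x^-=[1.9600]  P^-=[0.6900]  H_jac=[3.9200]  S=[10.8528]  K=[0.2492]  nu=[-4.6816]  x^+=[0.7932]  P^+=[0.0159]
step 2: x^-=[0.7932]  P^-=[0.1559]  H_jac=[1.5865]  S=[0.6424]  K=[0.3850]  nu=[-2.0992]  x^+=[-0.0150]  P^+=[0.0607]
step 3: x^-=[-0.0150]  P^-=[0.2007]  H_jac=[-0.0300]  S=[0.2502]  K=[-0.0241]  nu=[-0.5602]  x^+=[-0.0015]  P^+=[0.2005]

x_post = [-0.0015]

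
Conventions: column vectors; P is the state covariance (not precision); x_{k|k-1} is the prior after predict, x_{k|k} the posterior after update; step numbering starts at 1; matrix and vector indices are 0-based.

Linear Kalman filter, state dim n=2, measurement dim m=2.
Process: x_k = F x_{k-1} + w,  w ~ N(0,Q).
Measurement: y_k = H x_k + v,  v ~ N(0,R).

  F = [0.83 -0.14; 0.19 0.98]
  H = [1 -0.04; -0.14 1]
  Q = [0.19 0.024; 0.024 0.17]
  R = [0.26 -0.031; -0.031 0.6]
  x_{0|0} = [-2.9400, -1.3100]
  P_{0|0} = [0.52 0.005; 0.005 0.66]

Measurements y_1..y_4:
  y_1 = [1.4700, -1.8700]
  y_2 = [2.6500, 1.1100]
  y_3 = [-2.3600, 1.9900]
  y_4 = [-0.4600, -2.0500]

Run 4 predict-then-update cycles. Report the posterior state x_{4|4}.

x_post = [-0.5387, -0.5000]

step 1: x^-=[-2.2568, -1.8424]  P^-=[0.5600 0.0194; 0.0194 0.8245]  S=[0.8198 -0.1229; -0.1229 1.4300]  K=[0.6848 0.0176; 0.0705 0.5807]  nu=[3.6531, -0.3436]  x^+=[0.2388, -1.7845]  P^+=[0.1781 0.0142; 0.0142 0.3482]
step 2: x^-=[0.4481, -1.7034]  P^-=[0.3162 0.0155; 0.0155 0.5162]  S=[0.5758 -0.0803; -0.0803 1.1180]  K=[0.5500 0.0138; 0.0558 0.4638]  nu=[2.1338, 2.8761]  x^+=[1.6613, -0.2506]  P^+=[0.1430 0.0112; 0.0112 0.2781]
step 3: x^-=[1.4140, 0.0701]  P^-=[0.2914 0.0173; 0.0173 0.4464]  S=[0.5507 -0.0723; -0.0723 1.0473]  K=[0.5297 0.0141; 0.0551 0.4278]  nu=[-3.7712, 2.1179]  x^+=[-0.5537, 0.7684]  P^+=[0.1377 0.0113; 0.0113 0.2565]
step 4: x^-=[-0.5671, 0.6478]  P^-=[0.2873 0.0194; 0.0194 0.4256]  S=[0.5464 -0.0687; -0.0687 1.0258]  K=[0.5262 0.0150; 0.0567 0.4160]  nu=[0.1330, -2.7772]  x^+=[-0.5387, -0.5000]  P^+=[0.1368 0.0118; 0.0118 0.2495]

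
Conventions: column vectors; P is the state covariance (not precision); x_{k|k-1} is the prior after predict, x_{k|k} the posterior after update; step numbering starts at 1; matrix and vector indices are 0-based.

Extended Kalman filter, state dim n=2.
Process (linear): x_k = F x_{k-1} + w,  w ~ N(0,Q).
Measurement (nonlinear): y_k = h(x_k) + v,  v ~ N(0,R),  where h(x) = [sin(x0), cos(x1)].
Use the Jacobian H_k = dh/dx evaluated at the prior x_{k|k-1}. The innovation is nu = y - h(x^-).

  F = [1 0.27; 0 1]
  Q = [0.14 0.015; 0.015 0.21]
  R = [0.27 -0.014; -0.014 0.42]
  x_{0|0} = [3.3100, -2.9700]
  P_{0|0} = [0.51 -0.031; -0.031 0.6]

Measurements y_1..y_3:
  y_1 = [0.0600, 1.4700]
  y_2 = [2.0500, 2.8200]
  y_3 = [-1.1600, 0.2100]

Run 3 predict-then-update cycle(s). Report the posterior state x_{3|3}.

step 1: x^-=[2.5081, -2.9700]  P^-=[0.6770 0.1460; 0.1460 0.8100]  H_jac=[-0.8060 0.0000; 0.0000 0.1708]  S=[0.7098 -0.0341; -0.0341 0.4436]  K=[-0.7689 -0.0029; -0.1514 0.3001]  nu=[-0.5320, 2.4553]  x^+=[2.9100, -2.1525]  P^+=[0.2575 0.0559; 0.0559 0.7507]
step 2: x^-=[2.3288, -2.1525]  P^-=[0.4825 0.2736; 0.2736 0.9607]  H_jac=[-0.6875 0.0000; 0.0000 0.8355]  S=[0.4980 -0.1712; -0.1712 1.0906]  K=[-0.6278 0.1111; -0.1319 0.7153]  nu=[1.3238, 3.3695]  x^+=[1.8720, 0.0829]  P^+=[0.2488 0.0664; 0.0664 0.3618]
step 3: x^-=[1.8944, 0.0829]  P^-=[0.4510 0.1790; 0.1790 0.5718]  H_jac=[-0.3180 0.0000; 0.0000 -0.0829]  S=[0.3156 -0.0093; -0.0093 0.4239]  K=[-0.4557 -0.0450; -0.1838 -0.1158]  nu=[-2.1081, -0.7866]  x^+=[2.8905, 0.5614]  P^+=[0.3850 0.1510; 0.1510 0.5558]

x_post = [2.8905, 0.5614]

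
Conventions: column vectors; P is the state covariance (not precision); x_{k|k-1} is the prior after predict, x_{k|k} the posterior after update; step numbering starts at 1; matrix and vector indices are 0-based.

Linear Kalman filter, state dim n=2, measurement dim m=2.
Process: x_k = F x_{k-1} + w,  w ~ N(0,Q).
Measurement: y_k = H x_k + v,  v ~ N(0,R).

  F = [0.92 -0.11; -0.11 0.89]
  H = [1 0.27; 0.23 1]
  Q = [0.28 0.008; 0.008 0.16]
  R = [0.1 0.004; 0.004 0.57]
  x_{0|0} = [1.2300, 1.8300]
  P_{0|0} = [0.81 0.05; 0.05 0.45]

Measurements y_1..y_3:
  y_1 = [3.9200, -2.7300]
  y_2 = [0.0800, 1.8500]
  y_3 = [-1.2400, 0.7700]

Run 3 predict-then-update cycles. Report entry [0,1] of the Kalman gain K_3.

step 1: x^-=[0.9303, 1.4934]  P^-=[0.9609 -0.0765; -0.0765 0.5165]  S=[1.0573 0.2832; 0.2832 1.1021]  K=[0.9174 -0.1046; -0.0663 0.4697]  nu=[2.5865, -4.4374]  x^+=[3.7672, -0.7621]  P^+=[0.1135 -0.0821; -0.0821 0.2863]
step 2: x^-=[3.5497, -1.0927]  P^-=[0.3961 -0.0997; -0.0997 0.4042]  S=[0.4717 0.0984; 0.0984 0.9493]  K=[0.8018 -0.0921; -0.0651 0.4084]  nu=[-3.1746, 2.1263]  x^+=[0.8083, -0.0176]  P^+=[0.0993 -0.0721; -0.0721 0.2491]
step 3: x^-=[0.7455, -0.1045]  P^-=[0.3817 -0.0864; -0.0864 0.3727]  S=[0.4622 0.1007; 0.1007 0.9231]  K=[0.7938 -0.0850; -0.0537 0.3880]  nu=[-1.9573, 0.7031]  x^+=[-0.8680, 0.2734]  P^+=[0.0973 -0.0677; -0.0677 0.2365]

K[0,1] = -0.0850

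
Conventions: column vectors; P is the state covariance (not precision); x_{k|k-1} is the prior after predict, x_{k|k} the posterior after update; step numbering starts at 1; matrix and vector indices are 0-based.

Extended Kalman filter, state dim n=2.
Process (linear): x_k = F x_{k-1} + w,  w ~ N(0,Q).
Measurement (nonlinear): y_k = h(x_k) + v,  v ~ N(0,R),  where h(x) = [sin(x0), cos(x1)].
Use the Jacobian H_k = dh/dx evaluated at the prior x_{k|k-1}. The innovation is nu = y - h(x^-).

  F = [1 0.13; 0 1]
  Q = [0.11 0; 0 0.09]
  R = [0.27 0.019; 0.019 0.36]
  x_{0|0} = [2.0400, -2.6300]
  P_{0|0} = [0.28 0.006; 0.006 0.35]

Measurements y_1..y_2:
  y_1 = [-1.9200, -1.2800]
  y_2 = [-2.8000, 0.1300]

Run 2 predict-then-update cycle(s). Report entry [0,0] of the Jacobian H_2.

step 1: x^-=[1.6981, -2.6300]  P^-=[0.3975 0.0515; 0.0515 0.4400]  H_jac=[-0.1270 0.0000; 0.0000 0.4896]  S=[0.2764 0.0158; 0.0158 0.4655]  K=[-0.1860 0.0605; -0.0502 0.4645]  nu=[-2.9119, -0.4080]  x^+=[2.2151, -2.6733]  P^+=[0.3866 0.0373; 0.0373 0.3396]
step 2: x^-=[1.8676, -2.6733]  P^-=[0.5120 0.0814; 0.0814 0.4296]  H_jac=[-0.2924 0.0000; 0.0000 0.4513]  S=[0.3138 0.0083; 0.0083 0.4475]  K=[-0.4796 0.0909; -0.0873 0.4349]  nu=[-3.7563, 1.0224]  x^+=[3.7619, -1.9008]  P^+=[0.4368 0.0524; 0.0524 0.3432]

H_jac[0,0] = -0.2924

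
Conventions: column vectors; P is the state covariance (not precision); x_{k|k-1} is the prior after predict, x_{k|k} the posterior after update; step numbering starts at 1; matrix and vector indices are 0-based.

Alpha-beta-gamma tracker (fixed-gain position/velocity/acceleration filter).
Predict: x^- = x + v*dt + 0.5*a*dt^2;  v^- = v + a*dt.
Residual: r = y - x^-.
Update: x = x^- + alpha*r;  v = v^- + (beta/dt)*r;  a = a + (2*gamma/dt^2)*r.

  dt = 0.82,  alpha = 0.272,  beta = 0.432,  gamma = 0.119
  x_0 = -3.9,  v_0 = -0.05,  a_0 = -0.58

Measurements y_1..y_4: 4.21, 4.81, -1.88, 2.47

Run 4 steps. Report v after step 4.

step 1: x_pred=-4.1360  r=8.3460  x^+=-1.8659  v^+=3.8713  a^+=2.3741
step 2: x_pred=2.1068  r=2.7032  x^+=2.8420  v^+=7.2422  a^+=3.3309
step 3: x_pred=9.9005  r=-11.7805  x^+=6.6962  v^+=3.7673  a^+=-0.8389
step 4: x_pred=9.5034  r=-7.0334  x^+=7.5903  v^+=-0.6260  a^+=-3.3284

v_post = -0.6260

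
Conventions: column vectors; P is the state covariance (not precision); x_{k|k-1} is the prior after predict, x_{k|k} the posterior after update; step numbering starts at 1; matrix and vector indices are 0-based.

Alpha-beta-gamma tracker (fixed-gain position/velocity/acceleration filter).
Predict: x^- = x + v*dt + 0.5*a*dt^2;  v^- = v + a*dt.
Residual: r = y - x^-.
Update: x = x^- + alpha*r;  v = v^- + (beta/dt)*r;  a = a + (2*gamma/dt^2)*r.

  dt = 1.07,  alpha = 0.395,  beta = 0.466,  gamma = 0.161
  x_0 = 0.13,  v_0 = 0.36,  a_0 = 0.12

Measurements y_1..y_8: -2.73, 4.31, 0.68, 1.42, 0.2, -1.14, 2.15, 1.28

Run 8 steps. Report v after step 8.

step 1: x_pred=0.5839  r=-3.3139  x^+=-0.7251  v^+=-0.9548  a^+=-0.8120
step 2: x_pred=-2.2116  r=6.5216  x^+=0.3644  v^+=1.0165  a^+=1.0222
step 3: x_pred=2.0373  r=-1.3573  x^+=1.5011  v^+=1.5192  a^+=0.6404
step 4: x_pred=3.4933  r=-2.0733  x^+=2.6743  v^+=1.3015  a^+=0.0573
step 5: x_pred=4.0997  r=-3.8997  x^+=2.5593  v^+=-0.3355  a^+=-1.0395
step 6: x_pred=1.6053  r=-2.7453  x^+=0.5209  v^+=-2.6434  a^+=-1.8116
step 7: x_pred=-3.3445  r=5.4945  x^+=-1.1742  v^+=-2.1888  a^+=-0.2662
step 8: x_pred=-3.6686  r=4.9486  x^+=-1.7139  v^+=-0.3185  a^+=1.1255

v_post = -0.3185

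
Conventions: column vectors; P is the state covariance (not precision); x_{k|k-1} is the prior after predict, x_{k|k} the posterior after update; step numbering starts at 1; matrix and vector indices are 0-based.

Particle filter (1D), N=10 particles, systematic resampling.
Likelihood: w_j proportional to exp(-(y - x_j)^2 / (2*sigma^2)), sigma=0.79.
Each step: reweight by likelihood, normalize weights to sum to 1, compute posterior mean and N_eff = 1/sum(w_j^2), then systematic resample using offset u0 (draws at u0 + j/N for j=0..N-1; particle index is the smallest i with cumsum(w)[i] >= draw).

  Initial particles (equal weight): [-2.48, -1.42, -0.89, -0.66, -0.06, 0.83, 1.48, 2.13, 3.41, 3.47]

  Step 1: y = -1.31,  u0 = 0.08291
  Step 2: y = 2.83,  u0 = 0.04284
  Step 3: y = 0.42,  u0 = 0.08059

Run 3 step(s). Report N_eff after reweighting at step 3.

N_eff = 9.7284

step 1: w=[0.1038, 0.3077, 0.2697, 0.2215, 0.0888, 0.0079, 0.0006, 0.0000, 0.0000, 0.0000]  mean=-1.0782  Neff=4.2522  idx=[0, 1, 1, 1, 2, 2, 3, 3, 3, 4]
step 2: w=[0.0000, 0.0004, 0.0004, 0.0004, 0.0106, 0.0106, 0.0400, 0.0400, 0.0400, 0.8579]  mean=-0.1509  Neff=1.3495  idx=[6, 9, 9, 9, 9, 9, 9, 9, 9, 9]
step 3: w=[0.0499, 0.1056, 0.1056, 0.1056, 0.1056, 0.1056, 0.1056, 0.1056, 0.1056, 0.1056]  mean=-0.0899  Neff=9.7284  idx=[1, 2, 3, 4, 5, 6, 6, 7, 8, 9]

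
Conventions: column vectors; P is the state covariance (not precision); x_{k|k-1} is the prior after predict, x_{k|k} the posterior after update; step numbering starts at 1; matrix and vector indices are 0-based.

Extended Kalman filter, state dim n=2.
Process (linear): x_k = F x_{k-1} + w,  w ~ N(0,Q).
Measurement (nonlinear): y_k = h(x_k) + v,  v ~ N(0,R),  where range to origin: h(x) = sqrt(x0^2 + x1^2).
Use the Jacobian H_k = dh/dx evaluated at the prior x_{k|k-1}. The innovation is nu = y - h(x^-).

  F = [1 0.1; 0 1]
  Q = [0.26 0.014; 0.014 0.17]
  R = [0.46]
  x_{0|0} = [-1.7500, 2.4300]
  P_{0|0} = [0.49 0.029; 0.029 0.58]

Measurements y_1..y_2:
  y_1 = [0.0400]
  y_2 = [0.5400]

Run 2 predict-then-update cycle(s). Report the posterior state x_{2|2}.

step 1: x^-=[-1.5070, 2.4300]  P^-=[0.7616 0.1010; 0.1010 0.7500]  H_jac=[-0.5270 0.8498]  S=[1.1227]  K=[-0.2811; 0.5203]  nu=[-2.8194]  x^+=[-0.7146, 0.9631]  P^+=[0.6729 0.2652; 0.2652 0.4461]
step 2: x^-=[-0.6183, 0.9631]  P^-=[0.9904 0.3238; 0.3238 0.6161]  H_jac=[-0.5402 0.8415]  S=[0.8909]  K=[-0.2947; 0.3856]  nu=[-0.6045]  x^+=[-0.4401, 0.7300]  P^+=[0.9130 0.4250; 0.4250 0.4836]

x_post = [-0.4401, 0.7300]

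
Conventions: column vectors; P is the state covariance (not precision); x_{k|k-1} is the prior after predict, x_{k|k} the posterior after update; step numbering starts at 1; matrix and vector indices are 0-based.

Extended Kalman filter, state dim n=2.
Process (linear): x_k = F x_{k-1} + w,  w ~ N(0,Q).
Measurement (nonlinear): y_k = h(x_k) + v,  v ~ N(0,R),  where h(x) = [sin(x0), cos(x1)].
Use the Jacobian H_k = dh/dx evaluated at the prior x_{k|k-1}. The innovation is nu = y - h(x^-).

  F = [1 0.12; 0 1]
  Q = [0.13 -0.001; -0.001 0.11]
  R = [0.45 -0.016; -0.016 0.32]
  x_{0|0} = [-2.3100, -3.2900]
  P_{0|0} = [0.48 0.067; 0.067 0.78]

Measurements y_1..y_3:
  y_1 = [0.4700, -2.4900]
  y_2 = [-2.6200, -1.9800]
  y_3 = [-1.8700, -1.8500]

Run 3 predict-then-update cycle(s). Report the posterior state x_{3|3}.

x_post = [-1.8788, -2.9301]

step 1: x^-=[-2.7048, -3.2900]  P^-=[0.6373 0.1596; 0.1596 0.8900]  H_jac=[-0.9061 0.0000; 0.0000 -0.1479]  S=[0.9733 0.0054; 0.0054 0.3395]  K=[-0.5930 -0.0601; -0.1465 -0.3853]  nu=[0.8930, -1.5010]  x^+=[-3.1441, -2.8424]  P^+=[0.2934 0.0659; 0.0659 0.8181]
step 2: x^-=[-3.4852, -2.8424]  P^-=[0.4510 0.1631; 0.1631 0.9281]  H_jac=[-0.9415 0.0000; 0.0000 0.2948]  S=[0.8498 -0.0613; -0.0613 0.4006]  K=[-0.4965 0.0441; -0.1329 0.6625]  nu=[-2.9569, -1.0244]  x^+=[-2.0622, -3.1280]  P^+=[0.2381 0.0748; 0.0748 0.7265]
step 3: x^-=[-2.4375, -3.1280]  P^-=[0.3965 0.1610; 0.1610 0.8365]  H_jac=[-0.7622 0.0000; 0.0000 0.0136]  S=[0.6803 -0.0177; -0.0177 0.3202]  K=[-0.4446 -0.0177; -0.1797 0.0256]  nu=[-1.2227, -0.8501]  x^+=[-1.8788, -2.9301]  P^+=[0.2621 0.1066; 0.1066 0.8141]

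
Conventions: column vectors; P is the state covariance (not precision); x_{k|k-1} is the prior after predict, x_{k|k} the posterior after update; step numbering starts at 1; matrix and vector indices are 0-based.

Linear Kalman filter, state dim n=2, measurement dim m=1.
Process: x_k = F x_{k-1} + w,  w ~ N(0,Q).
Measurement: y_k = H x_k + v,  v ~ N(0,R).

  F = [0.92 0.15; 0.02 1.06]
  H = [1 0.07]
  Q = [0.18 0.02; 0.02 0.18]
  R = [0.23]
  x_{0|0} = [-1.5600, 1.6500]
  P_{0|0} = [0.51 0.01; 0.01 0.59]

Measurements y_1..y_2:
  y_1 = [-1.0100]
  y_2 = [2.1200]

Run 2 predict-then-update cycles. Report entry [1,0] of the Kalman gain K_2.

K[1,0] = 0.3715

step 1: x^-=[-1.1877, 1.7178]  P^-=[0.6277 0.1330; 0.1330 0.8436]  S=[0.8804]  K=[0.7235; 0.2181]  nu=[0.0575]  x^+=[-1.1461, 1.7303]  P^+=[0.1668 -0.0060; -0.0060 0.8017]
step 2: x^-=[-0.7949, 1.8112]  P^-=[0.3376 0.1447; 0.1447 1.0806]  S=[0.5931]  K=[0.5862; 0.3715]  nu=[2.7881]  x^+=[0.8396, 2.8470]  P^+=[0.1337 0.0155; 0.0155 0.9987]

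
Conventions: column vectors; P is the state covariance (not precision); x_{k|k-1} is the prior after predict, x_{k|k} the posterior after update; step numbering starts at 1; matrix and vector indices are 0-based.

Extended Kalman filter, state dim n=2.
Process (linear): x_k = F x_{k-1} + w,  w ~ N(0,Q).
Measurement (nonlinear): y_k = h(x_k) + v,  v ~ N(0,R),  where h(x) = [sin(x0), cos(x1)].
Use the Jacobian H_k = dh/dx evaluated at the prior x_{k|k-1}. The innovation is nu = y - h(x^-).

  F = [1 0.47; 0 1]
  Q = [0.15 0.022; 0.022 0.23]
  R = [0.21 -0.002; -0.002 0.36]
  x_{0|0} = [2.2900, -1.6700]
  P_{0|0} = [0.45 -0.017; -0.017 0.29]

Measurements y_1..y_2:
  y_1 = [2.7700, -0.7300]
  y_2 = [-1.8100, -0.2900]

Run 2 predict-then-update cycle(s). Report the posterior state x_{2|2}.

x_post = [-1.5793, -2.1938]

step 1: x^-=[1.5051, -1.6700]  P^-=[0.6481 0.1413; 0.1413 0.5200]  H_jac=[0.0656 0.0000; 0.0000 0.9951]  S=[0.2128 0.0072; 0.0072 0.8749]  K=[0.1945 0.1591; 0.0235 0.5912]  nu=[1.7722, -0.6310]  x^+=[1.7495, -2.0014]  P^+=[0.6174 0.0572; 0.0572 0.2138]
step 2: x^-=[0.8088, -2.0014]  P^-=[0.8684 0.1797; 0.1797 0.4438]  H_jac=[0.6904 0.0000; 0.0000 0.9087]  S=[0.6239 0.1107; 0.1107 0.7265]  K=[0.9467 0.0805; 0.1031 0.5395]  nu=[-2.5335, 0.1274]  x^+=[-1.5793, -2.1938]  P^+=[0.2877 0.0298; 0.0298 0.2135]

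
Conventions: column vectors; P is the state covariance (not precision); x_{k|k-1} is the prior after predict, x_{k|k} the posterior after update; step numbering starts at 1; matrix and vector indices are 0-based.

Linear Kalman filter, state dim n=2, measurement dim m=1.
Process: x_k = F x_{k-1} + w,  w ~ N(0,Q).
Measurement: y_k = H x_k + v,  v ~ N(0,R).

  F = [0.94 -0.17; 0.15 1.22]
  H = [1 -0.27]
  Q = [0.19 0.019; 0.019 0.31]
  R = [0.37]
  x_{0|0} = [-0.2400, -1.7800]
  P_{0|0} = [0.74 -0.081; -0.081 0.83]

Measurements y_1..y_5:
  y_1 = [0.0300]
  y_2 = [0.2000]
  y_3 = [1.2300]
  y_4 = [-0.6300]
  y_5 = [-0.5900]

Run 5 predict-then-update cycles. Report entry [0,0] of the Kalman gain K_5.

K[0,0] = 0.3502

step 1: x^-=[0.0770, -2.2076]  P^-=[0.8937 -0.1396; -0.1396 1.5324]  S=[1.4508]  K=[0.6420; -0.3814]  nu=[-0.6431]  x^+=[-0.3358, -1.9623]  P^+=[0.2958 0.2156; 0.2156 1.3213]
step 2: x^-=[0.0179, -2.4444]  P^-=[0.4206 0.0285; 0.0285 2.3622]  S=[0.9474]  K=[0.4358; -0.6431]  nu=[-0.4779]  x^+=[-0.1904, -2.1371]  P^+=[0.2406 0.2940; 0.2940 1.9703]
step 3: x^-=[0.1843, -2.6358]  P^-=[0.3656 -0.0260; -0.0260 3.3556]  S=[0.9943]  K=[0.3748; -0.9374]  nu=[0.3340]  x^+=[0.3095, -2.9489]  P^+=[0.2260 0.3233; 0.3233 2.4819]
step 4: x^-=[0.7923, -3.5512]  P^-=[0.3581 -0.1014; -0.1014 4.1275]  S=[1.0837]  K=[0.3557; -1.1219]  nu=[-2.3811]  x^+=[-0.0546, -0.8798]  P^+=[0.2210 0.3310; 0.3310 2.7635]
step 5: x^-=[0.0982, -1.0816]  P^-=[0.3593 -0.1518; -0.1518 4.5493]  S=[1.1429]  K=[0.3502; -1.2075]  nu=[-0.9803]  x^+=[-0.2451, 0.1021]  P^+=[0.2191 0.3316; 0.3316 2.8828]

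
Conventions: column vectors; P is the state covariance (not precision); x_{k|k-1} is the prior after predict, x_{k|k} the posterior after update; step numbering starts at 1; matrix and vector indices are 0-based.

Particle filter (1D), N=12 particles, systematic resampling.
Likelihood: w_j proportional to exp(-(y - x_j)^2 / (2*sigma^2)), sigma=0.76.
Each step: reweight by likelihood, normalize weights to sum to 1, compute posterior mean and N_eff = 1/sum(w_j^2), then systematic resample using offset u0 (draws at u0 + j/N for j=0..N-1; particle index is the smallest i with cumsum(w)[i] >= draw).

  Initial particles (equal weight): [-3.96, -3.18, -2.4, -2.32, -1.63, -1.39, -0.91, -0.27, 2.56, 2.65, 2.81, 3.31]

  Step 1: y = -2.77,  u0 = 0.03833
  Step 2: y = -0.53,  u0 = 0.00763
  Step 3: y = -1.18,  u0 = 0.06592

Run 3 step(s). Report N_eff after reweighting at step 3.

N_eff = 10.2389

step 1: w=[0.0849, 0.2501, 0.2569, 0.2428, 0.0939, 0.0556, 0.0145, 0.0013, 0.0000, 0.0000, 0.0000, 0.0000]  mean=-2.5553  Neff=4.8350  idx=[0, 1, 1, 1, 2, 2, 2, 3, 3, 3, 4, 5]
step 2: w=[0.0000, 0.0019, 0.0019, 0.0019, 0.0398, 0.0398, 0.0398, 0.0513, 0.0513, 0.0513, 0.2881, 0.4330]  mean=-1.7330  Neff=3.5319  idx=[4, 6, 7, 9, 10, 10, 10, 11, 11, 11, 11, 11]
step 3: w=[0.0323, 0.0323, 0.0381, 0.0381, 0.0984, 0.0984, 0.0984, 0.1128, 0.1128, 0.1128, 0.1128, 0.1128]  mean=-1.5969  Neff=10.2389  idx=[2, 4, 4, 5, 6, 7, 8, 8, 9, 10, 11, 11]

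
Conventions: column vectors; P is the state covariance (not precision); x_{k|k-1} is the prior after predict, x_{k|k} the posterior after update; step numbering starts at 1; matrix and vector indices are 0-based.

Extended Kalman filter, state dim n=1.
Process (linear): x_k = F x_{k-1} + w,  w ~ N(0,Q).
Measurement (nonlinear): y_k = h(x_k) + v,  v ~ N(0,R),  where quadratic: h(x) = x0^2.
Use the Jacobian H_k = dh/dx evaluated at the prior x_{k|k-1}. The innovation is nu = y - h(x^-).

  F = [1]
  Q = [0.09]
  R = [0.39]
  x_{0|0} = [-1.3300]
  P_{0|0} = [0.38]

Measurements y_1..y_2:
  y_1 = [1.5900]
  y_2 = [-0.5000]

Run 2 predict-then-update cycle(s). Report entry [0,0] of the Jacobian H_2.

H_jac[0,0] = -2.5396

step 1: x^-=[-1.3300]  P^-=[0.4700]  H_jac=[-2.6600]  S=[3.7155]  K=[-0.3365]  nu=[-0.1789]  x^+=[-1.2698]  P^+=[0.0493]
step 2: x^-=[-1.2698]  P^-=[0.1393]  H_jac=[-2.5396]  S=[1.2886]  K=[-0.2746]  nu=[-2.1124]  x^+=[-0.6898]  P^+=[0.0422]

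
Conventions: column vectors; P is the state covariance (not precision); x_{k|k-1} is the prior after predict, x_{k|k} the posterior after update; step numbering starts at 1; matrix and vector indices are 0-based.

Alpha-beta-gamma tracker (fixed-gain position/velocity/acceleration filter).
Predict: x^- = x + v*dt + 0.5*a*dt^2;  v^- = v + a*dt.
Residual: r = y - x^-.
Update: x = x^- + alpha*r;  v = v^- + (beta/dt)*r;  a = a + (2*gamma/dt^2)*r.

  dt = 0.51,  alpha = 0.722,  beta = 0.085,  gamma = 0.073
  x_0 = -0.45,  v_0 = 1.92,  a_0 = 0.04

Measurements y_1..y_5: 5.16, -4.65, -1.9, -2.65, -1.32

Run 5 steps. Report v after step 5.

v_post = -3.0715

step 1: x_pred=0.5344  r=4.6256  x^+=3.8741  v^+=2.7113  a^+=2.6365
step 2: x_pred=5.5997  r=-10.2497  x^+=-1.8006  v^+=2.3476  a^+=-3.1170
step 3: x_pred=-1.0086  r=-0.8914  x^+=-1.6522  v^+=0.6094  a^+=-3.6173
step 4: x_pred=-1.8118  r=-0.8382  x^+=-2.4170  v^+=-1.3751  a^+=-4.0878
step 5: x_pred=-3.6499  r=2.3299  x^+=-1.9677  v^+=-3.0715  a^+=-2.7800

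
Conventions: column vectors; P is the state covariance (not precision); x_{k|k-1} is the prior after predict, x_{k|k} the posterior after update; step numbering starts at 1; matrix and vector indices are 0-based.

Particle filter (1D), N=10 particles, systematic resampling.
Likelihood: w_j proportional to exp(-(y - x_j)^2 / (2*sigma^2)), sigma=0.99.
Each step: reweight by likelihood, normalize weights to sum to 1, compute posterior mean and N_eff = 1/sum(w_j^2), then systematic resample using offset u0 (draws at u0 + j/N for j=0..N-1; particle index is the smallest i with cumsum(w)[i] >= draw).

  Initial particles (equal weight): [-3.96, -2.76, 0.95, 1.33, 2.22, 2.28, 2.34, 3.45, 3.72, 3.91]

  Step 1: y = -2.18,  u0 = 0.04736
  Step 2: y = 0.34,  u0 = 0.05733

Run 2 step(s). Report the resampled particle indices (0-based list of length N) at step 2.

resampled_idx = [2, 3, 4, 4, 5, 6, 7, 8, 8, 9]

step 1: w=[0.1892, 0.8025, 0.0064, 0.0018, 0.0000, 0.0000, 0.0000, 0.0000, 0.0000, 0.0000]  mean=-2.9554  Neff=1.4711  idx=[0, 0, 1, 1, 1, 1, 1, 1, 1, 1]
step 2: w=[0.0013, 0.0013, 0.1247, 0.1247, 0.1247, 0.1247, 0.1247, 0.1247, 0.1247, 0.1247]  mean=-2.7632  Neff=8.0429  idx=[2, 3, 4, 4, 5, 6, 7, 8, 8, 9]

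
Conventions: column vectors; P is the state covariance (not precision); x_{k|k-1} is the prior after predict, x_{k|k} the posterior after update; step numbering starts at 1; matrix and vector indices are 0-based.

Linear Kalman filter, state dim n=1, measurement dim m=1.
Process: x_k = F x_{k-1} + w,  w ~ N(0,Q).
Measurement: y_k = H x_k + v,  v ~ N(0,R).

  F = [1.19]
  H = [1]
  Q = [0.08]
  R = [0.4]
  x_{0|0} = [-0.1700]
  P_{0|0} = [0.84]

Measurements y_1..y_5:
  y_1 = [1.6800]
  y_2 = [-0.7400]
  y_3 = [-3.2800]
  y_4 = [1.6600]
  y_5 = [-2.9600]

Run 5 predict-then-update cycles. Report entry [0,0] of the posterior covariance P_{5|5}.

P_post[0,0] = 0.1865

step 1: x^-=[-0.2023]  P^-=[1.2695]  S=[1.6695]  K=[0.7604]  nu=[1.8823]  x^+=[1.2290]  P^+=[0.3042]
step 2: x^-=[1.4625]  P^-=[0.5107]  S=[0.9107]  K=[0.5608]  nu=[-2.2025]  x^+=[0.2274]  P^+=[0.2243]
step 3: x^-=[0.2706]  P^-=[0.3977]  S=[0.7977]  K=[0.4985]  nu=[-3.5506]  x^+=[-1.4995]  P^+=[0.1994]
step 4: x^-=[-1.7844]  P^-=[0.3624]  S=[0.7624]  K=[0.4753]  nu=[3.4444]  x^+=[-0.1472]  P^+=[0.1901]
step 5: x^-=[-0.1751]  P^-=[0.3492]  S=[0.7492]  K=[0.4661]  nu=[-2.7849]  x^+=[-1.4732]  P^+=[0.1865]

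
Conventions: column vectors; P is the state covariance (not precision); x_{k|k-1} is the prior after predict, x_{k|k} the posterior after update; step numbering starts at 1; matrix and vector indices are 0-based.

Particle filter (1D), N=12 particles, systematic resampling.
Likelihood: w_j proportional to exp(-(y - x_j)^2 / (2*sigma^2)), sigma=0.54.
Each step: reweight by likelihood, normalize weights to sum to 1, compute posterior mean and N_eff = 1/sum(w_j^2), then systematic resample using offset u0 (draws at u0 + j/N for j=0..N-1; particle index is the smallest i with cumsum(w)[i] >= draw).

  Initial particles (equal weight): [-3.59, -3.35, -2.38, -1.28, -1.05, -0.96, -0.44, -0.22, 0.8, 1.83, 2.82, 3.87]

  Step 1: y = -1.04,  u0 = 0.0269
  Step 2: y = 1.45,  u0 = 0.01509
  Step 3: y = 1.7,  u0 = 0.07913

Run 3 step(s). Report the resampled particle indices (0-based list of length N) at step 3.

step 1: w=[0.0000, 0.0000, 0.0121, 0.2385, 0.2632, 0.2603, 0.1420, 0.0831, 0.0008, 0.0000, 0.0000, 0.0000]  mean=-0.9405  Neff=4.5225  idx=[3, 3, 3, 4, 4, 4, 5, 5, 5, 6, 6, 7]
step 2: w=[0.0002, 0.0002, 0.0002, 0.0017, 0.0017, 0.0017, 0.0036, 0.0036, 0.0036, 0.1687, 0.1687, 0.6460]  mean=-0.3072  Neff=2.1087  idx=[8, 9, 9, 10, 10, 11, 11, 11, 11, 11, 11, 11]
step 3: w=[0.0004, 0.0275, 0.0275, 0.0275, 0.0275, 0.1271, 0.1271, 0.1271, 0.1271, 0.1271, 0.1271, 0.1271]  mean=-0.2445  Neff=8.6131  idx=[3, 5, 6, 6, 7, 8, 8, 9, 9, 10, 11, 11]

resampled_idx = [3, 5, 6, 6, 7, 8, 8, 9, 9, 10, 11, 11]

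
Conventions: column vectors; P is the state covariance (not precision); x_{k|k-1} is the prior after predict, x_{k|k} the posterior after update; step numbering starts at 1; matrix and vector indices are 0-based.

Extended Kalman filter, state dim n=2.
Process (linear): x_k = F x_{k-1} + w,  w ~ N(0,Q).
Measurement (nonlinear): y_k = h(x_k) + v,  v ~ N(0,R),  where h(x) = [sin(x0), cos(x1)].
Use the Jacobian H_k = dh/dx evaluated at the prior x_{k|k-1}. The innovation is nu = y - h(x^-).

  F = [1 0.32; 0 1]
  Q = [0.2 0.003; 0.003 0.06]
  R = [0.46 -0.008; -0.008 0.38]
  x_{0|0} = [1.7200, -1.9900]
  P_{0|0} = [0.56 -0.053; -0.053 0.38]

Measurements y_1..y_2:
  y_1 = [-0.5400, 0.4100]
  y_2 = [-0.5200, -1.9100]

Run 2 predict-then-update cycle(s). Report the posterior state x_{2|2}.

x_post = [-0.5157, -2.4070]

step 1: x^-=[1.0832, -1.9900]  P^-=[0.7650 0.0716; 0.0716 0.4400]  H_jac=[0.4685 0.0000; 0.0000 0.9134]  S=[0.6279 0.0226; 0.0226 0.7471]  K=[0.5682 0.0703; 0.0341 0.5369]  nu=[-1.4235, 0.8170]  x^+=[0.3318, -1.5998]  P^+=[0.5567 0.0243; 0.0243 0.2231]
step 2: x^-=[-0.1802, -1.5998]  P^-=[0.7951 0.0987; 0.0987 0.2831]  H_jac=[0.9838 0.0000; 0.0000 0.9996]  S=[1.2296 0.0890; 0.0890 0.6628]  K=[0.6316 0.0640; 0.0485 0.4204]  nu=[-0.3408, -1.8810]  x^+=[-0.5157, -2.4070]  P^+=[0.2948 0.0193; 0.0193 0.1594]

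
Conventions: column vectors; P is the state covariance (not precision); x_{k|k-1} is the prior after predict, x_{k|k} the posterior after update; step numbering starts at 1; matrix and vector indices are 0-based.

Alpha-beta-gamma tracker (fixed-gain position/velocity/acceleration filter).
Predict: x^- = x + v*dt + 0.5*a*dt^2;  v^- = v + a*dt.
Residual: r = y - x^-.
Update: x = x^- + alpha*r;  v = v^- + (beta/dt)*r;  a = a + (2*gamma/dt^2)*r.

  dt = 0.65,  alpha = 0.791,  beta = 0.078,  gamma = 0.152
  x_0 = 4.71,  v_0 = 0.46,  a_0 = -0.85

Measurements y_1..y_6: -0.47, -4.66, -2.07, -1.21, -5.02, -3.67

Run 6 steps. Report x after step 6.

step 1: x_pred=4.8294  r=-5.2994  x^+=0.6376  v^+=-0.7284  a^+=-4.6631
step 2: x_pred=-0.8210  r=-3.8390  x^+=-3.8576  v^+=-4.2201  a^+=-7.4254
step 3: x_pred=-8.1693  r=6.0993  x^+=-3.3448  v^+=-8.3147  a^+=-3.0367
step 4: x_pred=-9.3908  r=8.1808  x^+=-2.9198  v^+=-9.3069  a^+=2.8496
step 5: x_pred=-8.3673  r=3.3473  x^+=-5.7196  v^+=-7.0530  a^+=5.2580
step 6: x_pred=-9.1932  r=5.5232  x^+=-4.8244  v^+=-2.9725  a^+=9.2322

x_post = -4.8244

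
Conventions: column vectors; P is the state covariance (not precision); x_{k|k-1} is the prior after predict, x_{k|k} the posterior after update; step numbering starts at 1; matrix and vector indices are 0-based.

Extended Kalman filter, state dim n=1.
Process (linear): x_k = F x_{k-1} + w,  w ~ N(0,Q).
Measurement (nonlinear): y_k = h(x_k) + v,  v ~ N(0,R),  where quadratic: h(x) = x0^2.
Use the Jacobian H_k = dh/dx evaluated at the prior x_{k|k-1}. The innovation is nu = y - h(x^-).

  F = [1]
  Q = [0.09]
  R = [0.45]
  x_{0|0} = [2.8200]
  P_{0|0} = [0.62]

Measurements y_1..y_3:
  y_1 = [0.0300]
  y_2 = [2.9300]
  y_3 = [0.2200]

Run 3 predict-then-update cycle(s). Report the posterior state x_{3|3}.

x_post = [1.0736]

step 1: x^-=[2.8200]  P^-=[0.7100]  H_jac=[5.6400]  S=[23.0348]  K=[0.1738]  nu=[-7.9224]  x^+=[1.4428]  P^+=[0.0139]
step 2: x^-=[1.4428]  P^-=[0.1039]  H_jac=[2.8855]  S=[1.3148]  K=[0.2280]  nu=[0.8484]  x^+=[1.6362]  P^+=[0.0355]
step 3: x^-=[1.6362]  P^-=[0.1255]  H_jac=[3.2723]  S=[1.7944]  K=[0.2290]  nu=[-2.4570]  x^+=[1.0736]  P^+=[0.0315]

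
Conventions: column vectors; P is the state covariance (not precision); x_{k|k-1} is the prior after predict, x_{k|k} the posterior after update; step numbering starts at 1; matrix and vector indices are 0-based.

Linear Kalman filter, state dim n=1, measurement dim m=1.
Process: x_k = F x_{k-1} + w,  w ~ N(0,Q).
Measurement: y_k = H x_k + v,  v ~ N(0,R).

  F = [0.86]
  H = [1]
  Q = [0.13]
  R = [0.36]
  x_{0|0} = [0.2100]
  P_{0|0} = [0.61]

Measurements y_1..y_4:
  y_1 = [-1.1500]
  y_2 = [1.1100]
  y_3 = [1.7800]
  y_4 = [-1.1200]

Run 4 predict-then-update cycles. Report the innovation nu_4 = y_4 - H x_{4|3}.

step 1: x^-=[0.1806]  P^-=[0.5812]  S=[0.9412]  K=[0.6175]  nu=[-1.3306]  x^+=[-0.6410]  P^+=[0.2223]
step 2: x^-=[-0.5513]  P^-=[0.2944]  S=[0.6544]  K=[0.4499]  nu=[1.6613]  x^+=[0.1961]  P^+=[0.1620]
step 3: x^-=[0.1686]  P^-=[0.2498]  S=[0.6098]  K=[0.4096]  nu=[1.6114]  x^+=[0.8287]  P^+=[0.1475]
step 4: x^-=[0.7127]  P^-=[0.2391]  S=[0.5991]  K=[0.3991]  nu=[-1.8327]  x^+=[-0.0187]  P^+=[0.1437]

innov = [-1.8327]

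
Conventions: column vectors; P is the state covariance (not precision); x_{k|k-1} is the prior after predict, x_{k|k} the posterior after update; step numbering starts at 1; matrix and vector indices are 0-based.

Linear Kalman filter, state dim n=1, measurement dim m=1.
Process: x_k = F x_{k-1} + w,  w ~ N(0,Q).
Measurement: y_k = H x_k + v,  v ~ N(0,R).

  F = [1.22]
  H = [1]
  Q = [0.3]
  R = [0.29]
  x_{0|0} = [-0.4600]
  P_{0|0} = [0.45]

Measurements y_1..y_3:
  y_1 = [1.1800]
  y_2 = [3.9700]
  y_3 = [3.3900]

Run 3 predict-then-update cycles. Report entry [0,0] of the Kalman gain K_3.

K[0,0] = 0.6727

step 1: x^-=[-0.5612]  P^-=[0.9698]  S=[1.2598]  K=[0.7698]  nu=[1.7412]  x^+=[0.7792]  P^+=[0.2232]
step 2: x^-=[0.9506]  P^-=[0.6323]  S=[0.9223]  K=[0.6856]  nu=[3.0194]  x^+=[3.0206]  P^+=[0.1988]
step 3: x^-=[3.6851]  P^-=[0.5959]  S=[0.8859]  K=[0.6727]  nu=[-0.2951]  x^+=[3.4866]  P^+=[0.1951]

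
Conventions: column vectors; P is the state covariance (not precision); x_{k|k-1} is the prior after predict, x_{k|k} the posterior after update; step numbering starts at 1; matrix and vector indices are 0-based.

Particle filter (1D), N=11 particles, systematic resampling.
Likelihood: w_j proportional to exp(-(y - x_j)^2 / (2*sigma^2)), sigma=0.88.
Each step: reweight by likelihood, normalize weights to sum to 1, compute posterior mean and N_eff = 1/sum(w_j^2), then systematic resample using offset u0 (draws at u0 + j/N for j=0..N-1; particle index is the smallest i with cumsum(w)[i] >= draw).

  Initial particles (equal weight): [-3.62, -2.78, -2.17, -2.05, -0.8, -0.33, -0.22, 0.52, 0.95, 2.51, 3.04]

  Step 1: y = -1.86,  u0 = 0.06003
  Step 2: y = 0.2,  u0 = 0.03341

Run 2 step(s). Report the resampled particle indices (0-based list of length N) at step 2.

step 1: w=[0.0382, 0.1634, 0.2652, 0.2757, 0.1366, 0.0622, 0.0497, 0.0073, 0.0017, 0.0000, 0.0000]  mean=-1.8684  Neff=5.0115  idx=[1, 1, 2, 2, 2, 3, 3, 3, 4, 4, 6]
step 2: w=[0.0015, 0.0015, 0.0124, 0.0124, 0.0124, 0.0178, 0.0178, 0.0178, 0.2448, 0.2448, 0.4167]  mean=-0.6820  Neff=3.3904  idx=[4, 8, 8, 8, 9, 9, 9, 10, 10, 10, 10]

resampled_idx = [4, 8, 8, 8, 9, 9, 9, 10, 10, 10, 10]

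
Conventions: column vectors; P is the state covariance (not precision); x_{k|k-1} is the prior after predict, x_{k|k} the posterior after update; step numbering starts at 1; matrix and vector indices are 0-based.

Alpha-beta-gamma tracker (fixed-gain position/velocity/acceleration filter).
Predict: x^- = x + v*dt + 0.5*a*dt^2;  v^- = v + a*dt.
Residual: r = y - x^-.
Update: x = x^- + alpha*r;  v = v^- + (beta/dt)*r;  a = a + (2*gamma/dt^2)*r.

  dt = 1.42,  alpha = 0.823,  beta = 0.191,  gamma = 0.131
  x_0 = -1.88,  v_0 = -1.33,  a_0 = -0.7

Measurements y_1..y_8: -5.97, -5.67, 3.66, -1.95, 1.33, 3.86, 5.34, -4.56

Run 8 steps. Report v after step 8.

v_post = 3.0999

step 1: x_pred=-4.4743  r=-1.4957  x^+=-5.7053  v^+=-2.5252  a^+=-0.8943
step 2: x_pred=-10.1927  r=4.5227  x^+=-6.4705  v^+=-3.1868  a^+=-0.3067
step 3: x_pred=-11.3050  r=14.9650  x^+=1.0112  v^+=-1.6094  a^+=1.6378
step 4: x_pred=0.3771  r=-2.3271  x^+=-1.5381  v^+=0.4032  a^+=1.3354
step 5: x_pred=0.3809  r=0.9491  x^+=1.1620  v^+=2.4272  a^+=1.4587
step 6: x_pred=6.0793  r=-2.2193  x^+=4.2528  v^+=4.2001  a^+=1.1704
step 7: x_pred=11.3969  r=-6.0569  x^+=6.4121  v^+=5.0473  a^+=0.3834
step 8: x_pred=13.9658  r=-18.5258  x^+=-1.2809  v^+=3.0999  a^+=-2.0238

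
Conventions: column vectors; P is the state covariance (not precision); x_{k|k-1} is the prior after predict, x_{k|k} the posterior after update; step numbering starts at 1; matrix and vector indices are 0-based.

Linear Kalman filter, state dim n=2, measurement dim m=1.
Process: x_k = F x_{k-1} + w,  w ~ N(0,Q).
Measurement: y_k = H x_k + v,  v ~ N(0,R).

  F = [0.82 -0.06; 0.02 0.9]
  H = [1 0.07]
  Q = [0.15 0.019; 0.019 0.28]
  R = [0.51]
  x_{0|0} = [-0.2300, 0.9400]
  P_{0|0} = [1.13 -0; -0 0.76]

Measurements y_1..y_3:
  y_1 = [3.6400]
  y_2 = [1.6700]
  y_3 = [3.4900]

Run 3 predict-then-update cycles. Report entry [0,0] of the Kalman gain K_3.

K[0,0] = 0.3721

step 1: x^-=[-0.2450, 0.8414]  P^-=[0.9125 -0.0035; -0.0035 0.8961]  S=[1.4264]  K=[0.6396; 0.0415]  nu=[3.8261]  x^+=[2.2020, 1.0002]  P^+=[0.3291 -0.0414; -0.0414 0.8936]
step 2: x^-=[1.7457, 0.9442]  P^-=[0.3786 -0.0543; -0.0543 1.0025]  S=[0.8859]  K=[0.4230; 0.0179]  nu=[-0.1417]  x^+=[1.6857, 0.9417]  P^+=[0.2200 -0.0610; -0.0610 1.0022]
step 3: x^-=[1.3258, 0.8813]  P^-=[0.3076 -0.0765; -0.0765 1.0896]  S=[0.8122]  K=[0.3721; -0.0003]  nu=[2.1026]  x^+=[2.1081, 0.8807]  P^+=[0.1951 -0.0764; -0.0764 1.0896]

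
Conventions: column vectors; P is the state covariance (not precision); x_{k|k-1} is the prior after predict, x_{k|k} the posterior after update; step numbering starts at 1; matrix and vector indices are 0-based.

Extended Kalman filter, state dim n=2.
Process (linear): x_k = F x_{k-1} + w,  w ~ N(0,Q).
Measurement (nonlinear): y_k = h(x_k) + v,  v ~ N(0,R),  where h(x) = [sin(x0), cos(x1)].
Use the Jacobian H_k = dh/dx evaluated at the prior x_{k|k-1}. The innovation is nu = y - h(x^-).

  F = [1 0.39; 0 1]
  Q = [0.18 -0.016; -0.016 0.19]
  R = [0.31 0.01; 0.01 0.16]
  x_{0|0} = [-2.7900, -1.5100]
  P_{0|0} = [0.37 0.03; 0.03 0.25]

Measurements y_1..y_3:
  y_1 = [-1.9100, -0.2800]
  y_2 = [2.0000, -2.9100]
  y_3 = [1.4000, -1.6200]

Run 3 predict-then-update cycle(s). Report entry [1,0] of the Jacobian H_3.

step 1: x^-=[-3.3789, -1.5100]  P^-=[0.6114 0.1115; 0.1115 0.4400]  H_jac=[-0.9720 0.0000; 0.0000 0.9982]  S=[0.8876 -0.0982; -0.0982 0.5984]  K=[-0.6609 0.0776; -0.0417 0.7271]  nu=[-2.1451, -0.3408]  x^+=[-1.9875, -1.6684]  P^+=[0.2100 0.0058; 0.0058 0.1161]
step 2: x^-=[-2.6382, -1.6684]  P^-=[0.4122 0.0351; 0.0351 0.3061]  H_jac=[-0.8760 0.0000; 0.0000 0.9952]  S=[0.6263 -0.0206; -0.0206 0.4632]  K=[-0.5749 0.0499; -0.0275 0.6565]  nu=[2.4824, -2.8126]  x^+=[-4.2055, -3.5831]  P^+=[0.2029 0.0022; 0.0022 0.1053]
step 3: x^-=[-5.6029, -3.5831]  P^-=[0.4006 0.0273; 0.0273 0.2953]  H_jac=[0.7774 0.0000; 0.0000 -0.4273]  S=[0.5521 0.0009; 0.0009 0.2139]  K=[0.5642 -0.0570; 0.0394 -0.5900]  nu=[0.7710, -0.7159]  x^+=[-5.1271, -3.1303]  P^+=[0.2242 0.0081; 0.0081 0.2200]

H_jac[1,0] = 0.0000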